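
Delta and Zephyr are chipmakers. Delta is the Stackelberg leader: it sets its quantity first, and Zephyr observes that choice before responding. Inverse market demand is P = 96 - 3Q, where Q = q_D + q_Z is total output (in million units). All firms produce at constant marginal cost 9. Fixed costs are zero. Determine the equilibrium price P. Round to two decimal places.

Solve by backward induction. Given q_D, the follower Zephyr maximises π_Z = (96 - 3q_D - 3q_Z)q_Z - 9q_Z.
Setting the follower's marginal profit to zero, 87 - 3q_D - 6q_Z = 0, i.e. q_Z = (87 - 3q_D)/6.
Delta substitutes q_Z(q_D) into its own profit: π_D = q_D(96 - 3q_D - (87 - 3q_D)/2) - 9q_D = (105/2 - (3/2)q_D)q_D - 9q_D.
The leader's first-order condition 87/2 - 3q_D = 0 yields q_D = 29/2.
Then q_Z = (87 - 3·(29/2))/6 = 29/4.
Total output Q = 87/4, so price P = 96 - 3·(87/4) = 123/4.

30.75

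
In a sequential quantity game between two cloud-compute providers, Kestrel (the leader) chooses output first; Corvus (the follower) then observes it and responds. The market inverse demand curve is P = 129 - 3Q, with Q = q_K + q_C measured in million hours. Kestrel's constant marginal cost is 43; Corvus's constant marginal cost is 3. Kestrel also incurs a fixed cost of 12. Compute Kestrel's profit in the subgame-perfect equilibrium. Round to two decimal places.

Solve by backward induction. Given q_K, the follower Corvus maximises π_C = (129 - 3q_K - 3q_C)q_C - 3q_C.
Setting the follower's marginal profit to zero, 126 - 3q_K - 6q_C = 0, i.e. q_C = (126 - 3q_K)/6.
Kestrel substitutes q_C(q_K) into its own profit: π_K = q_K(129 - 3q_K - (126 - 3q_K)/2) - 43q_K = (66 - (3/2)q_K)q_K - 43q_K.
Maximising: ∂π_K/∂q_K = 23 - 3q_K = 0, giving q_K = 23/3.
Then q_C = (126 - 3·(23/3))/6 = 103/6.
Price P = 129 - 3·(149/6) = 109/2.
Kestrel's profit: (109/2 - 43)·(23/3) - 12 = 457/6.

76.17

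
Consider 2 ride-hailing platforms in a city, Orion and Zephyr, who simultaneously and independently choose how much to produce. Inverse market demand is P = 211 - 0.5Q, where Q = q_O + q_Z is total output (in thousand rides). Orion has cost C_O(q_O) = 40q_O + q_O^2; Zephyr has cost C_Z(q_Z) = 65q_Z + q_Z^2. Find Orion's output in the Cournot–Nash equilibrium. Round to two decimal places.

Orion's profit: π_O = (211 - 0.5Q)q_O - (40q_O + q_O²). Setting ∂π_O/∂q_O = 0: 171 - 3q_O - (1/2)(q_Z) = 0.
Zephyr's first-order condition: 146 - 3q_Z - (1/2)(q_O) = 0.
Rearranging gives the reaction functions q_O = (171 - (1/2)q_Z)/3 and q_Z = (146 - (1/2)q_O)/3.
Solving the pair: q_O = 352/7, q_Z = 282/7.

50.29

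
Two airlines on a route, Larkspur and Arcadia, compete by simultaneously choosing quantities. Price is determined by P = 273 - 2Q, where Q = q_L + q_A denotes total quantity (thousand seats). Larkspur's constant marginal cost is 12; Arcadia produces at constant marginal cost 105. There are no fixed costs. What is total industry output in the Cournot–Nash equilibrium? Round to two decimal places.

71.50

Larkspur's profit: π_L = (273 - 2Q)q_L - (12q_L). Setting ∂π_L/∂q_L = 0: 261 - 4q_L - 2(q_A) = 0.
Arcadia's profit: π_A = (273 - 2Q)q_A - (105q_A). Setting ∂π_A/∂q_A = 0: 168 - 4q_A - 2(q_L) = 0.
So q_L = (261 - 2q_A)/4 and q_A = (168 - 2q_L)/4.
Substituting one into the other gives q_L = 59 and q_A = 25/2.
Total output Q = 59 + 25/2 = 143/2.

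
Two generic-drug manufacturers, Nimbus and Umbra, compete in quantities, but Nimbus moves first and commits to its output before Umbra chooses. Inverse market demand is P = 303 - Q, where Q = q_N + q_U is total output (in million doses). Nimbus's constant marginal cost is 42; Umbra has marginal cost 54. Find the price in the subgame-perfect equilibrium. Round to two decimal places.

Solve by backward induction. Given q_N, the follower Umbra maximises π_U = (303 - q_N - q_U)q_U - 54q_U.
Follower FOC: 249 - q_N - 2q_U = 0, so q_U(q_N) = (249 - q_N)/2.
Nimbus substitutes q_U(q_N) into its own profit: π_N = q_N(303 - q_N - (249 - q_N)/2) - 42q_N = (357/2 - (1/2)q_N)q_N - 42q_N.
The leader's first-order condition 273/2 - q_N = 0 yields q_N = 273/2.
Then q_U = (249 - 273/2)/2 = 225/4.
Total output Q = 771/4, so price P = 303 - 771/4 = 441/4.

110.25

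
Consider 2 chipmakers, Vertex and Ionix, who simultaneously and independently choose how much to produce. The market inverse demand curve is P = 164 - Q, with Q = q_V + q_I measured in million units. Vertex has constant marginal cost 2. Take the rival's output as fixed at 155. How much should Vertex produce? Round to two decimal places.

With the rival's output fixed at 155, Vertex's profit is π_V = (164 - 155 - q_V)q_V - (2q_V) = (9 - q_V)q_V - (2q_V).
∂π_V/∂q_V = 7 - 2q_V = 0, so q_V = 7/2.

3.50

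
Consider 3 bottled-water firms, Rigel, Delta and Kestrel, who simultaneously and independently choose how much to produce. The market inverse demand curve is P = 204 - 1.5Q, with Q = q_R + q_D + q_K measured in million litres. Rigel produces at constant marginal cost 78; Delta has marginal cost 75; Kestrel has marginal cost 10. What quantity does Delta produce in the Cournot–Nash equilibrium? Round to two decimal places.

Rigel's profit: π_R = (204 - 1.5Q)q_R - (78q_R). Setting ∂π_R/∂q_R = 0: 126 - 3q_R - (3/2)(q_D + q_K) = 0.
Delta's profit: π_D = (204 - 1.5Q)q_D - (75q_D). Setting ∂π_D/∂q_D = 0: 129 - 3q_D - (3/2)(q_R + q_K) = 0.
Kestrel's profit: π_K = (204 - 1.5Q)q_K - (10q_K). Setting ∂π_K/∂q_K = 0: 194 - 3q_K - (3/2)(q_R + q_D) = 0.
Adding the 3 conditions: 449 − 3Q − 3Q = 0, i.e. Q = 449/6.
Back-substituting: q_R = (126 − 449/4)/(3/2) = 55/6, q_D = (129 − 449/4)/(3/2) = 67/6, q_K = (194 − 449/4)/(3/2) = 109/2.

11.17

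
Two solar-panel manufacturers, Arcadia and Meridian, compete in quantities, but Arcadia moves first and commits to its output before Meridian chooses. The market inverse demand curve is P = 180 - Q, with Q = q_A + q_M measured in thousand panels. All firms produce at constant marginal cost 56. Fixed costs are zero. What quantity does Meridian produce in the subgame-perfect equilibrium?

31

Solve by backward induction. Given q_A, the follower Meridian maximises π_M = (180 - q_A - q_M)q_M - 56q_M.
Follower FOC: 124 - q_A - 2q_M = 0, so q_M(q_A) = (124 - q_A)/2.
The leader anticipates this reaction. Substituting into P = 180 - Q gives P = 118 - (1/2)q_A, so π_A = (118 - (1/2)q_A)q_A - 56q_A.
Leader FOC: 62 - q_A = 0, so q_A = 62.
Then q_M = (124 - 62)/2 = 31.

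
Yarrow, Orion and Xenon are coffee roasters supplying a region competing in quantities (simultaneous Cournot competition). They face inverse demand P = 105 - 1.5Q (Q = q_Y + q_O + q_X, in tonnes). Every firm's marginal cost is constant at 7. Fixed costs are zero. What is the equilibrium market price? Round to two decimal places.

Each firm earns π_i = (105 - 1.5Q)q_i - 7q_i.
Setting ∂π_i/∂q_i = 0 with rivals' quantities fixed: 98 - 3q_i - (3/2)·Σ_{j≠i} q_j = 0.
With identical firms every q_j equals q_i, so Σ_{j≠i} q_j = 2q_i and 98 = 6q_i, giving q_i = 49/3.
Total output Q = 49, so price P = 105 - (3/2)·49 = 63/2.

31.50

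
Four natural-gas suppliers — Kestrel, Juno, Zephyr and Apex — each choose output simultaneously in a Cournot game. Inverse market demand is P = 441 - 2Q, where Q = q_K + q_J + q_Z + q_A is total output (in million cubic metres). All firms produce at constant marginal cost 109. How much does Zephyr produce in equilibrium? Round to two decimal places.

Each firm earns π_i = (441 - 2Q)q_i - 109q_i.
First-order condition (treating rivals' output as given): 332 - 4q_i - 2·Σ_{j≠i} q_j = 0.
With identical firms every q_j equals q_i, so Σ_{j≠i} q_j = 3q_i and 332 = 10q_i, giving q_i = 166/5.

33.20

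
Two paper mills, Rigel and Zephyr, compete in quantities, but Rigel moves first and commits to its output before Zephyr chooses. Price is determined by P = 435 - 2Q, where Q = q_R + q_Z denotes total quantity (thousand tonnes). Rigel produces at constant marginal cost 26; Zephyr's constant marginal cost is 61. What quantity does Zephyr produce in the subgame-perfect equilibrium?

38

Solve by backward induction. Given q_R, the follower Zephyr maximises π_Z = (435 - 2q_R - 2q_Z)q_Z - 61q_Z.
∂π_Z/∂q_Z = 374 - 2q_R - 4q_Z = 0 gives the reaction function q_Z = (374 - 2q_R)/4.
The leader anticipates this reaction. Substituting into P = 435 - 2Q gives P = 248 - q_R, so π_R = (248 - q_R)q_R - 26q_R.
The leader's first-order condition 222 - 2q_R = 0 yields q_R = 111.
Then q_Z = (374 - 2·111)/4 = 38.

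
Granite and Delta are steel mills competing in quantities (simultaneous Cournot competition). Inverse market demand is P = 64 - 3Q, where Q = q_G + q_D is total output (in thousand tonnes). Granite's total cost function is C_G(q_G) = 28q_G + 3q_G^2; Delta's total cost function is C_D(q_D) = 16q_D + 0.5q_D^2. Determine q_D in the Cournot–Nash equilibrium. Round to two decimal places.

Granite's profit: π_G = (64 - 3Q)q_G - (28q_G + 3q_G²). Setting ∂π_G/∂q_G = 0: 36 - 12q_G - 3(q_D) = 0.
Delta's first-order condition: 48 - 7q_D - 3(q_G) = 0.
Best responses: q_G = (36 - 3q_D)/12, q_D = (48 - 3q_G)/7.
Solving the pair: q_G = 36/25, q_D = 156/25.

6.24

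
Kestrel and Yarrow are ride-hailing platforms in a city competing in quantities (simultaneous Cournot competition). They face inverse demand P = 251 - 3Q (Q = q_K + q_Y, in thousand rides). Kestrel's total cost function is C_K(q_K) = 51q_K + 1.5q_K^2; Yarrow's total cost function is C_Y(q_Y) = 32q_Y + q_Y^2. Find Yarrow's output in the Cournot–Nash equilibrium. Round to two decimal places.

21.76

Kestrel's profit: π_K = (251 - 3Q)q_K - (51q_K + (3/2)q_K²). Setting ∂π_K/∂q_K = 0: 200 - 9q_K - 3(q_Y) = 0.
Yarrow's profit: π_Y = (251 - 3Q)q_Y - (32q_Y + q_Y²). Setting ∂π_Y/∂q_Y = 0: 219 - 8q_Y - 3(q_K) = 0.
Best responses: q_K = (200 - 3q_Y)/9, q_Y = (219 - 3q_K)/8.
Solving the pair: q_K = 943/63, q_Y = 457/21.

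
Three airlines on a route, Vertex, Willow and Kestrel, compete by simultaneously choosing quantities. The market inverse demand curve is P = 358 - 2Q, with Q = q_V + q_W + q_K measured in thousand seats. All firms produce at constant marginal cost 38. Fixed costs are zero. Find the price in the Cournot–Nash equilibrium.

Each firm earns π_i = (358 - 2Q)q_i - 38q_i.
Setting ∂π_i/∂q_i = 0 with rivals' quantities fixed: 320 - 4q_i - 2·Σ_{j≠i} q_j = 0.
By symmetry each firm produces the same amount; substituting Σ_{j≠i} q_j = 2q_i yields q_i = 320/8 = 40.
Total output Q = 120, so price P = 358 - 2·120 = 118.

118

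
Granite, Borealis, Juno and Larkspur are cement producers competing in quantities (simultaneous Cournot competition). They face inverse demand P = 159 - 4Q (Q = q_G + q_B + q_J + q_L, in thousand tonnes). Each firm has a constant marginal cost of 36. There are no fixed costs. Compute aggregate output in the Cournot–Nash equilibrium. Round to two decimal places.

24.60

Each firm earns π_i = (159 - 4Q)q_i - 36q_i.
Setting ∂π_i/∂q_i = 0 with rivals' quantities fixed: 123 - 8q_i - 4·Σ_{j≠i} q_j = 0.
By symmetry each firm produces the same amount; substituting Σ_{j≠i} q_j = 3q_i yields q_i = 123/20.
Total output Q = 123/20 + 123/20 + 123/20 + 123/20 = 123/5.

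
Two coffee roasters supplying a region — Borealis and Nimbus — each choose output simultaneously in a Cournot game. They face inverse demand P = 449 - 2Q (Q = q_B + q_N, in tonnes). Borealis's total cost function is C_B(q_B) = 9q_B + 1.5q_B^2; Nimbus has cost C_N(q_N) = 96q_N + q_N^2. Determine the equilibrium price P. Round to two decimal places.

Borealis's profit: π_B = (449 - 2Q)q_B - (9q_B + (3/2)q_B²). Setting ∂π_B/∂q_B = 0: 440 - 7q_B - 2(q_N) = 0.
Nimbus's first-order condition: 353 - 6q_N - 2(q_B) = 0.
So q_B = (440 - 2q_N)/7 and q_N = (353 - 2q_B)/6.
Solving the pair: q_B = 967/19, q_N = 1591/38.
Total output Q = 92.7632, so price P = 449 - 2·92.7632 = 263.4737.

263.47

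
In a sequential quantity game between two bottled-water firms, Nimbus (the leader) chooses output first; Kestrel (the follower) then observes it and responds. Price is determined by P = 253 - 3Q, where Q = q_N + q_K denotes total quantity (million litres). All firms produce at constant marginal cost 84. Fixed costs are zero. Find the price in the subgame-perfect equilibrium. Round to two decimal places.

126.25

The follower Kestrel best-responds to any q_N: π_K = (253 - 3Q)q_K - 84q_K.
∂π_K/∂q_K = 169 - 3q_N - 6q_K = 0 gives the reaction function q_K = (169 - 3q_N)/6.
The leader anticipates this reaction. Substituting into P = 253 - 3Q gives P = 337/2 - (3/2)q_N, so π_N = (337/2 - (3/2)q_N)q_N - 84q_N.
Leader FOC: 169/2 - 3q_N = 0, so q_N = 169/6.
Then q_K = (169 - 3·(169/6))/6 = 169/12.
Total output Q = 169/4, so price P = 253 - 3·(169/4) = 505/4.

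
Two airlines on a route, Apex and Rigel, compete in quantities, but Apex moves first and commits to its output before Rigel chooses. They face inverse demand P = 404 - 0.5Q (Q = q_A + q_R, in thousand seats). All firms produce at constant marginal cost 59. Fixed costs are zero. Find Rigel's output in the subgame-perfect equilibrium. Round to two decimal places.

Solve by backward induction. Given q_A, the follower Rigel maximises π_R = (404 - (1/2)q_A - (1/2)q_R)q_R - 59q_R.
∂π_R/∂q_R = 345 - (1/2)q_A - q_R = 0 gives the reaction function q_R = (345 - (1/2)q_A).
Apex substitutes q_R(q_A) into its own profit: π_A = q_A(404 - (1/2)q_A - (345 - (1/2)q_A)/2) - 59q_A = (463/2 - (1/4)q_A)q_A - 59q_A.
Leader FOC: 345/2 - (1/2)q_A = 0, so q_A = 345.
Then q_R = (345 - (1/2)·345) = 345/2.

172.50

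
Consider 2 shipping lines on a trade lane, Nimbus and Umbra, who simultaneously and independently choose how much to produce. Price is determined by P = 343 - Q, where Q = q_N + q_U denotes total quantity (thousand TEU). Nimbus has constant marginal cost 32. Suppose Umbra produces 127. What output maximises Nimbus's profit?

With the rival's output fixed at 127, Nimbus's profit is π_N = (343 - 127 - q_N)q_N - (32q_N) = (216 - q_N)q_N - (32q_N).
∂π_N/∂q_N = 184 - 2q_N = 0, so q_N = 92.

92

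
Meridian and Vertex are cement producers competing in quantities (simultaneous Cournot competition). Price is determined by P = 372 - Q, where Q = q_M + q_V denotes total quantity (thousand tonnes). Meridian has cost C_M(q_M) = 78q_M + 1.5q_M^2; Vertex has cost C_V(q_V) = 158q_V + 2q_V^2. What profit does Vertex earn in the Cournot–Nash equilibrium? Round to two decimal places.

Meridian's profit: π_M = (372 - Q)q_M - (78q_M + (3/2)q_M²). Setting ∂π_M/∂q_M = 0: 294 - 5q_M - (q_V) = 0.
Vertex's profit: π_V = (372 - Q)q_V - (158q_V + 2q_V²). Setting ∂π_V/∂q_V = 0: 214 - 6q_V - (q_M) = 0.
So q_M = (294 - q_V)/5 and q_V = (214 - q_M)/6.
Substituting one into the other gives q_M = 1550/29 and q_V = 776/29.
Price P = 372 - 80.2069 = 291.7931.
Vertex's profit: 291.7931·(776/29) - 158·(776/29) - 2(776/29)² = 2148.0713.

2148.07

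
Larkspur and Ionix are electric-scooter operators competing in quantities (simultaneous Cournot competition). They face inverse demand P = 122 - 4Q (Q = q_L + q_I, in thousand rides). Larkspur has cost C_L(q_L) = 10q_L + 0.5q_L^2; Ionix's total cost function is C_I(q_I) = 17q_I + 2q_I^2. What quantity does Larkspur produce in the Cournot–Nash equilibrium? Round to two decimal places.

10.04

Larkspur's profit: π_L = (122 - 4Q)q_L - (10q_L + (1/2)q_L²). Setting ∂π_L/∂q_L = 0: 112 - 9q_L - 4(q_I) = 0.
Ionix's first-order condition: 105 - 12q_I - 4(q_L) = 0.
So q_L = (112 - 4q_I)/9 and q_I = (105 - 4q_L)/12.
Substituting one into the other gives q_L = 231/23 and q_I = 497/92.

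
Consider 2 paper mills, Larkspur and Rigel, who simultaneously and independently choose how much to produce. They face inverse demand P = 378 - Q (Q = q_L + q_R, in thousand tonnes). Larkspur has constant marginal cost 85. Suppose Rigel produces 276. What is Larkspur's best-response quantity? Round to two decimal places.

8.50

With the rival's output fixed at 276, Larkspur's profit is π_L = (378 - 276 - q_L)q_L - (85q_L) = (102 - q_L)q_L - (85q_L).
∂π_L/∂q_L = 17 - 2q_L = 0, so q_L = 17/2.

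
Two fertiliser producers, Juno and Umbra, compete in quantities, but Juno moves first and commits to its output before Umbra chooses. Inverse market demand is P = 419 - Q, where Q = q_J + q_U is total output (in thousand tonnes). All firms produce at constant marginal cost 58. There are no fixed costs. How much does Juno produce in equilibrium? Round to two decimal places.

180.50

Solve by backward induction. Given q_J, the follower Umbra maximises π_U = (419 - q_J - q_U)q_U - 58q_U.
Follower FOC: 361 - q_J - 2q_U = 0, so q_U(q_J) = (361 - q_J)/2.
The leader anticipates this reaction. Substituting into P = 419 - Q gives P = 477/2 - (1/2)q_J, so π_J = (477/2 - (1/2)q_J)q_J - 58q_J.
The leader's first-order condition 361/2 - q_J = 0 yields q_J = 361/2.
Then q_U = (361 - 361/2)/2 = 361/4.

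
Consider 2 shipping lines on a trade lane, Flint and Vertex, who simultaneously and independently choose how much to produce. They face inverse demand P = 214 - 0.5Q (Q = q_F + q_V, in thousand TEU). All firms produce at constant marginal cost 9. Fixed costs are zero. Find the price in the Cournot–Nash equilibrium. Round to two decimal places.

A representative firm's profit is π_i = q_i(214 - 0.5Q) - 9q_i.
Setting ∂π_i/∂q_i = 0 with rivals' quantities fixed: 205 - q_i - (1/2)q_j = 0.
By symmetry each firm produces the same amount; substituting q_j = q_i yields q_i = 205/(3/2) = 410/3.
Total output Q = 820/3, so price P = 214 - (1/2)·(820/3) = 232/3.

77.33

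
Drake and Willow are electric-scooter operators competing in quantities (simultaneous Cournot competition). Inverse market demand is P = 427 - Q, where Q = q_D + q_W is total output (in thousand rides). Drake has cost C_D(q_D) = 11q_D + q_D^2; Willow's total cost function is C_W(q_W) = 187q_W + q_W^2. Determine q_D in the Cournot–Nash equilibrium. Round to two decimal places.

94.93

Drake's profit: π_D = (427 - Q)q_D - (11q_D + q_D²). Setting ∂π_D/∂q_D = 0: 416 - 4q_D - (q_W) = 0.
Willow's profit: π_W = (427 - Q)q_W - (187q_W + q_W²). Setting ∂π_W/∂q_W = 0: 240 - 4q_W - (q_D) = 0.
Rearranging gives the reaction functions q_D = (416 - q_W)/4 and q_W = (240 - q_D)/4.
Solving the pair: q_D = 1424/15, q_W = 544/15.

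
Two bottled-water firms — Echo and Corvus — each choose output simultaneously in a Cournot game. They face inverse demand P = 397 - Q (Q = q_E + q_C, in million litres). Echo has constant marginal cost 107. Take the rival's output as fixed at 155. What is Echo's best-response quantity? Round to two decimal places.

With the rival's output fixed at 155, Echo's profit is π_E = (397 - 155 - q_E)q_E - (107q_E) = (242 - q_E)q_E - (107q_E).
∂π_E/∂q_E = 135 - 2q_E = 0, so q_E = 135/2.

67.50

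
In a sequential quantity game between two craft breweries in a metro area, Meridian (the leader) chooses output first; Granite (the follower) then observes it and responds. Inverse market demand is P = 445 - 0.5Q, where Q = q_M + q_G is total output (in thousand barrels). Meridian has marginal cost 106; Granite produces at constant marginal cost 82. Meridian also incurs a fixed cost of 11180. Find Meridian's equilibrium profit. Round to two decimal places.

13626.25

Solve by backward induction. Given q_M, the follower Granite maximises π_G = (445 - (1/2)q_M - (1/2)q_G)q_G - 82q_G.
Setting the follower's marginal profit to zero, 363 - (1/2)q_M - q_G = 0, i.e. q_G = (363 - (1/2)q_M).
Meridian substitutes q_G(q_M) into its own profit: π_M = q_M(445 - (1/2)q_M - (363 - (1/2)q_M)/2) - 106q_M = (527/2 - (1/4)q_M)q_M - 106q_M.
Maximising: ∂π_M/∂q_M = 315/2 - (1/2)q_M = 0, giving q_M = 315.
Then q_G = (363 - (1/2)·315) = 411/2.
Price P = 445 - (1/2)·(1041/2) = 739/4.
Meridian's profit: (739/4 - 106)·315 - 11180 = 13626.2500.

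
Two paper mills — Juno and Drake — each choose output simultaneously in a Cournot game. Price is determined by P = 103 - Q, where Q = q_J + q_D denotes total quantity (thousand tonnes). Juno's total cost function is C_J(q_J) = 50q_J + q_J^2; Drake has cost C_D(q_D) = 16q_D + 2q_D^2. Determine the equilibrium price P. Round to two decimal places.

Juno's profit: π_J = (103 - Q)q_J - (50q_J + q_J²). Setting ∂π_J/∂q_J = 0: 53 - 4q_J - (q_D) = 0.
Drake's profit: π_D = (103 - Q)q_D - (16q_D + 2q_D²). Setting ∂π_D/∂q_D = 0: 87 - 6q_D - (q_J) = 0.
Rearranging gives the reaction functions q_J = (53 - q_D)/4 and q_D = (87 - q_J)/6.
Solving the pair: q_J = 231/23, q_D = 295/23.
Total output Q = 526/23, so price P = 103 - 526/23 = 1843/23.

80.13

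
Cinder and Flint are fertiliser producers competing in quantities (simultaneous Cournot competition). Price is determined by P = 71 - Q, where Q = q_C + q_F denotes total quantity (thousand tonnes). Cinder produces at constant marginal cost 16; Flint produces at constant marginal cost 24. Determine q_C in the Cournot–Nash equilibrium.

21

Cinder's profit: π_C = (71 - Q)q_C - (16q_C). Setting ∂π_C/∂q_C = 0: 55 - 2q_C - (q_F) = 0.
Flint's first-order condition: 47 - 2q_F - (q_C) = 0.
Best responses: q_C = (55 - q_F)/2, q_F = (47 - q_C)/2.
Substituting one into the other gives q_C = 21 and q_F = 13.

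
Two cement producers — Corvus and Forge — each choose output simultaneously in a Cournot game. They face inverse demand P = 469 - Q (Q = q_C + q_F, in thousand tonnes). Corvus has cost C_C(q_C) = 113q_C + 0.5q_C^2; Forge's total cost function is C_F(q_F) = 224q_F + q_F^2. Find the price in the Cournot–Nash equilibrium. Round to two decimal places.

327.36

Corvus's profit: π_C = (469 - Q)q_C - (113q_C + (1/2)q_C²). Setting ∂π_C/∂q_C = 0: 356 - 3q_C - (q_F) = 0.
Forge's first-order condition: 245 - 4q_F - (q_C) = 0.
Rearranging gives the reaction functions q_C = (356 - q_F)/3 and q_F = (245 - q_C)/4.
Solving the pair: q_C = 1179/11, q_F = 379/11.
Total output Q = 1558/11, so price P = 469 - 1558/11 = 327.3636.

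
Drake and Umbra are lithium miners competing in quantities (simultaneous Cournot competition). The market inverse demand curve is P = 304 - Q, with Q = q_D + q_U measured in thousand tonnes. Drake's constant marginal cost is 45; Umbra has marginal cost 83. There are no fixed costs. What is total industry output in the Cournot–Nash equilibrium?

160

Drake's profit: π_D = (304 - Q)q_D - (45q_D). Setting ∂π_D/∂q_D = 0: 259 - 2q_D - (q_U) = 0.
Umbra's first-order condition: 221 - 2q_U - (q_D) = 0.
Best responses: q_D = (259 - q_U)/2, q_U = (221 - q_D)/2.
Solving the pair: q_D = 99, q_U = 61.
Total output Q = 99 + 61 = 160.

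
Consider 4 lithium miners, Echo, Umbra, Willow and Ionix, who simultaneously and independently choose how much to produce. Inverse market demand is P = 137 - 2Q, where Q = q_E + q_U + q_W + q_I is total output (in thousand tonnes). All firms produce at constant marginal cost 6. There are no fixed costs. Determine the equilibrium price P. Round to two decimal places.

A representative firm's profit is π_i = q_i(137 - 2Q) - 6q_i.
Setting ∂π_i/∂q_i = 0 with rivals' quantities fixed: 131 - 4q_i - 2·Σ_{j≠i} q_j = 0.
With identical firms every q_j equals q_i, so Σ_{j≠i} q_j = 3q_i and 131 = 10q_i, giving q_i = 131/10.
Total output Q = 262/5, so price P = 137 - 2·(262/5) = 161/5.

32.20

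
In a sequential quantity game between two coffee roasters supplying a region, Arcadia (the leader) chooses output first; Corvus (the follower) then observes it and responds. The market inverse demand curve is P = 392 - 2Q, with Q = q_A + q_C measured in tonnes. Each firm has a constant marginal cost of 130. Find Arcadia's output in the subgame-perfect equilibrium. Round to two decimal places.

Solve by backward induction. Given q_A, the follower Corvus maximises π_C = (392 - 2q_A - 2q_C)q_C - 130q_C.
Setting the follower's marginal profit to zero, 262 - 2q_A - 4q_C = 0, i.e. q_C = (262 - 2q_A)/4.
The leader anticipates this reaction. Substituting into P = 392 - 2Q gives P = 261 - q_A, so π_A = (261 - q_A)q_A - 130q_A.
The leader's first-order condition 131 - 2q_A = 0 yields q_A = 131/2.
Then q_C = (262 - 2·(131/2))/4 = 131/4.

65.50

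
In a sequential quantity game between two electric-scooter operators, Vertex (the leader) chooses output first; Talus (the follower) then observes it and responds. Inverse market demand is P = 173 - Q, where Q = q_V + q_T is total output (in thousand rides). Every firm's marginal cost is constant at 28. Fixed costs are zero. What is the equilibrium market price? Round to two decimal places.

Solve by backward induction. Given q_V, the follower Talus maximises π_T = (173 - q_V - q_T)q_T - 28q_T.
Follower FOC: 145 - q_V - 2q_T = 0, so q_T(q_V) = (145 - q_V)/2.
Vertex substitutes q_T(q_V) into its own profit: π_V = q_V(173 - q_V - (145 - q_V)/2) - 28q_V = (201/2 - (1/2)q_V)q_V - 28q_V.
Leader FOC: 145/2 - q_V = 0, so q_V = 145/2.
Then q_T = (145 - 145/2)/2 = 145/4.
Total output Q = 435/4, so price P = 173 - 435/4 = 257/4.

64.25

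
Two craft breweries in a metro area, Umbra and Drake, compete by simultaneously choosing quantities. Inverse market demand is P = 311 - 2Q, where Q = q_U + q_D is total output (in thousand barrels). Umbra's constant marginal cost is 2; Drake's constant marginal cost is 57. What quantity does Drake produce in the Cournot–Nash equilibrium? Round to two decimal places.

33.17

Umbra's profit: π_U = (311 - 2Q)q_U - (2q_U). Setting ∂π_U/∂q_U = 0: 309 - 4q_U - 2(q_D) = 0.
Drake's first-order condition: 254 - 4q_D - 2(q_U) = 0.
Best responses: q_U = (309 - 2q_D)/4, q_D = (254 - 2q_U)/4.
Substituting one into the other gives q_U = 182/3 and q_D = 199/6.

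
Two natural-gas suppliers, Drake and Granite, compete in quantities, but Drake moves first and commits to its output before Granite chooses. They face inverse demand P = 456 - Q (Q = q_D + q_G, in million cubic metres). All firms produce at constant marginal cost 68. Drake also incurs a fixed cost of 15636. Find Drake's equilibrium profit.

3182

The follower Granite best-responds to any q_D: π_G = (456 - Q)q_G - 68q_G.
Follower FOC: 388 - q_D - 2q_G = 0, so q_G(q_D) = (388 - q_D)/2.
Drake substitutes q_G(q_D) into its own profit: π_D = q_D(456 - q_D - (388 - q_D)/2) - 68q_D = (262 - (1/2)q_D)q_D - 68q_D.
Leader FOC: 194 - q_D = 0, so q_D = 194.
Then q_G = (388 - 194)/2 = 97.
Price P = 456 - 291 = 165.
Drake's profit: (165 - 68)·194 - 15636 = 3182.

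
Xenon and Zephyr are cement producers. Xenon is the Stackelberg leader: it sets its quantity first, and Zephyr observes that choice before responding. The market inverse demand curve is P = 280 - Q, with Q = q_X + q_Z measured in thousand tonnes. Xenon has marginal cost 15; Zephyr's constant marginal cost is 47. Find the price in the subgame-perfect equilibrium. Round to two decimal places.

The follower Zephyr best-responds to any q_X: π_Z = (280 - Q)q_Z - 47q_Z.
Setting the follower's marginal profit to zero, 233 - q_X - 2q_Z = 0, i.e. q_Z = (233 - q_X)/2.
The leader anticipates this reaction. Substituting into P = 280 - Q gives P = 327/2 - (1/2)q_X, so π_X = (327/2 - (1/2)q_X)q_X - 15q_X.
Leader FOC: 297/2 - q_X = 0, so q_X = 297/2.
Then q_Z = (233 - 297/2)/2 = 169/4.
Total output Q = 763/4, so price P = 280 - 763/4 = 357/4.

89.25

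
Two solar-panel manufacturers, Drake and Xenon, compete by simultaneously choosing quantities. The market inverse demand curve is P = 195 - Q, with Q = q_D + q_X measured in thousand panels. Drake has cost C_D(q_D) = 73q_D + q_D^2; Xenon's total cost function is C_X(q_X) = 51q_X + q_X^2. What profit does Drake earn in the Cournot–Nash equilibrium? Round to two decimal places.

1051.88

Drake's profit: π_D = (195 - Q)q_D - (73q_D + q_D²). Setting ∂π_D/∂q_D = 0: 122 - 4q_D - (q_X) = 0.
Xenon's profit: π_X = (195 - Q)q_X - (51q_X + q_X²). Setting ∂π_X/∂q_X = 0: 144 - 4q_X - (q_D) = 0.
So q_D = (122 - q_X)/4 and q_X = (144 - q_D)/4.
Substituting one into the other gives q_D = 344/15 and q_X = 454/15.
Price P = 195 - 266/5 = 709/5.
Drake's profit: (709/5)·(344/15) - 73·(344/15) - (344/15)² = 1051.8756.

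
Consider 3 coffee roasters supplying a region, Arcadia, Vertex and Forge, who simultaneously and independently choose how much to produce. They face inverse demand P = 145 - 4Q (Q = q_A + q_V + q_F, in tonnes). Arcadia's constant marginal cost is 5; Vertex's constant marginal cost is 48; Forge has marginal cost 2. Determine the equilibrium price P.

50

Arcadia's profit: π_A = (145 - 4Q)q_A - (5q_A). Setting ∂π_A/∂q_A = 0: 140 - 8q_A - 4(q_V + q_F) = 0.
Vertex's profit: π_V = (145 - 4Q)q_V - (48q_V). Setting ∂π_V/∂q_V = 0: 97 - 8q_V - 4(q_A + q_F) = 0.
Forge's profit: π_F = (145 - 4Q)q_F - (2q_F). Setting ∂π_F/∂q_F = 0: 143 - 8q_F - 4(q_A + q_V) = 0.
Adding the 3 first-order conditions: 380 − 16Q = 0, so Q = 95/4.
Back-substituting: q_A = (140 − 95)/4 = 45/4, q_V = (97 − 95)/4 = 1/2, q_F = (143 − 95)/4 = 12.
Total output Q = 95/4, so price P = 145 - 4·(95/4) = 50.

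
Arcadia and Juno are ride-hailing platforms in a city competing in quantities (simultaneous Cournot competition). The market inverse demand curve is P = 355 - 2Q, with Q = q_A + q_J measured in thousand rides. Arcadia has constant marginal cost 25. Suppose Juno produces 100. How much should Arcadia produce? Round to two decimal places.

With the rival's output fixed at 100, Arcadia's profit is π_A = (355 - 2·100 - 2q_A)q_A - (25q_A) = (155 - 2q_A)q_A - (25q_A).
∂π_A/∂q_A = 130 - 4q_A = 0, so q_A = 65/2.

32.50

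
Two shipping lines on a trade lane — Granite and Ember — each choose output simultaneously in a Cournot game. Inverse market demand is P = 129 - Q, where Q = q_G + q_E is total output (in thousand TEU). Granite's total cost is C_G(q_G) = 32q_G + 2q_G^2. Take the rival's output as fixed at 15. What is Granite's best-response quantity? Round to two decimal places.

With the rival's output fixed at 15, Granite's profit is π_G = (129 - 15 - q_G)q_G - (32q_G + 2q_G²) = (114 - q_G)q_G - (32q_G + 2q_G²).
∂π_G/∂q_G = 82 - 6q_G = 0, so q_G = 41/3.

13.67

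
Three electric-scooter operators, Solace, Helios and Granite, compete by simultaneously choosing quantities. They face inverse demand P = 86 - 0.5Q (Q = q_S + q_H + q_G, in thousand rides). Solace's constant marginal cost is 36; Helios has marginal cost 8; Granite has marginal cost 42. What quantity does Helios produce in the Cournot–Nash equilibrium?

70

Solace's profit: π_S = (86 - 0.5Q)q_S - (36q_S). Setting ∂π_S/∂q_S = 0: 50 - q_S - (1/2)(q_H + q_G) = 0.
Helios's profit: π_H = (86 - 0.5Q)q_H - (8q_H). Setting ∂π_H/∂q_H = 0: 78 - q_H - (1/2)(q_S + q_G) = 0.
Granite's profit: π_G = (86 - 0.5Q)q_G - (42q_G). Setting ∂π_G/∂q_G = 0: 44 - q_G - (1/2)(q_S + q_H) = 0.
Summing all 3 equations gives 172 − 2Q = 0, hence Q = 86.
Back-substituting: q_S = (50 − 43)/(1/2) = 14, q_H = (78 − 43)/(1/2) = 70, q_G = (44 − 43)/(1/2) = 2.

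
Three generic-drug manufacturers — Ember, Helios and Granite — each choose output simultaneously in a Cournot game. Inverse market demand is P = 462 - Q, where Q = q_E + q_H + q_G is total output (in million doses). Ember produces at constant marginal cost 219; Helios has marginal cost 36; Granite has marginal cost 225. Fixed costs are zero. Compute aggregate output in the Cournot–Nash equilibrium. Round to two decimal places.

226.50

Ember's profit: π_E = (462 - Q)q_E - (219q_E). Setting ∂π_E/∂q_E = 0: 243 - 2q_E - (q_H + q_G) = 0.
Helios's profit: π_H = (462 - Q)q_H - (36q_H). Setting ∂π_H/∂q_H = 0: 426 - 2q_H - (q_E + q_G) = 0.
Granite's first-order condition: 237 - 2q_G - (q_E + q_H) = 0.
Summing all 3 equations gives 906 − 4Q = 0, hence Q = 453/2.
Back-substituting: q_E = (243 − 453/2) = 33/2, q_H = (426 − 453/2) = 399/2, q_G = (237 − 453/2) = 21/2.
Total output Q = 33/2 + 399/2 + 21/2 = 453/2.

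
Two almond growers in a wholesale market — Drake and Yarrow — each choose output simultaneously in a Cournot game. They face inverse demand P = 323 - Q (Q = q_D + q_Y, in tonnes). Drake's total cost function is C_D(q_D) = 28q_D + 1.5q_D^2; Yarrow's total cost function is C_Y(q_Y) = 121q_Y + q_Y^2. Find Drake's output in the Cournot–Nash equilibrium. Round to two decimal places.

Drake's profit: π_D = (323 - Q)q_D - (28q_D + (3/2)q_D²). Setting ∂π_D/∂q_D = 0: 295 - 5q_D - (q_Y) = 0.
Yarrow's profit: π_Y = (323 - Q)q_Y - (121q_Y + q_Y²). Setting ∂π_Y/∂q_Y = 0: 202 - 4q_Y - (q_D) = 0.
Best responses: q_D = (295 - q_Y)/5, q_Y = (202 - q_D)/4.
Solving the pair: q_D = 978/19, q_Y = 715/19.

51.47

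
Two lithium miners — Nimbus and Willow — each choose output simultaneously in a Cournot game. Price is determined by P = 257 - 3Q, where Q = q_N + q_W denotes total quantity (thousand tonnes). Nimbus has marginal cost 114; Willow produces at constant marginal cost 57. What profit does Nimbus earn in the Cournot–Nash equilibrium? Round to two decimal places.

Nimbus's profit: π_N = (257 - 3Q)q_N - (114q_N). Setting ∂π_N/∂q_N = 0: 143 - 6q_N - 3(q_W) = 0.
Willow's first-order condition: 200 - 6q_W - 3(q_N) = 0.
Best responses: q_N = (143 - 3q_W)/6, q_W = (200 - 3q_N)/6.
Solving the pair: q_N = 86/9, q_W = 257/9.
Price P = 257 - 3·(343/9) = 428/3.
Nimbus's profit: (428/3 - 114)·(86/9) = 273.9259.

273.93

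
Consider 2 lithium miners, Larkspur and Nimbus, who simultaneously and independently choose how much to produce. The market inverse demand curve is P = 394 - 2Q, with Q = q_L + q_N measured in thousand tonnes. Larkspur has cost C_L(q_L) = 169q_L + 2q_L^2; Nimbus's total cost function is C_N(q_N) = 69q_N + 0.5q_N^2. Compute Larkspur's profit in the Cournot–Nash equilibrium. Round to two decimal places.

696.37

Larkspur's profit: π_L = (394 - 2Q)q_L - (169q_L + 2q_L²). Setting ∂π_L/∂q_L = 0: 225 - 8q_L - 2(q_N) = 0.
Nimbus's profit: π_N = (394 - 2Q)q_N - (69q_N + (1/2)q_N²). Setting ∂π_N/∂q_N = 0: 325 - 5q_N - 2(q_L) = 0.
Best responses: q_L = (225 - 2q_N)/8, q_N = (325 - 2q_L)/5.
Solving the pair: q_L = 475/36, q_N = 1075/18.
Price P = 394 - 2·(875/12) = 1489/6.
Larkspur's profit: (1489/6)·(475/36) - 169·(475/36) - 2(475/36)² = 696.3735.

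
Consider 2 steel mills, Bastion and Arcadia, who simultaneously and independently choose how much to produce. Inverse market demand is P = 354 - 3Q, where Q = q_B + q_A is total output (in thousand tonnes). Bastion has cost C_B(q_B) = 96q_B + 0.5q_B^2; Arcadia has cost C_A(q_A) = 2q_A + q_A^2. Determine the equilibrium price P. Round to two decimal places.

181.79

Bastion's profit: π_B = (354 - 3Q)q_B - (96q_B + (1/2)q_B²). Setting ∂π_B/∂q_B = 0: 258 - 7q_B - 3(q_A) = 0.
Arcadia's profit: π_A = (354 - 3Q)q_A - (2q_A + q_A²). Setting ∂π_A/∂q_A = 0: 352 - 8q_A - 3(q_B) = 0.
Rearranging gives the reaction functions q_B = (258 - 3q_A)/7 and q_A = (352 - 3q_B)/8.
Solving the pair: q_B = 1008/47, q_A = 1690/47.
Total output Q = 57.4043, so price P = 354 - 3·57.4043 = 181.7872.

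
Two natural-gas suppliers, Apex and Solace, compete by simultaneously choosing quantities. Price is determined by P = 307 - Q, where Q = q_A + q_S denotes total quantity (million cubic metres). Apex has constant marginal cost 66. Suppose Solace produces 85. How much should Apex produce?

78

With the rival's output fixed at 85, Apex's profit is π_A = (307 - 85 - q_A)q_A - (66q_A) = (222 - q_A)q_A - (66q_A).
∂π_A/∂q_A = 156 - 2q_A = 0, so q_A = 78.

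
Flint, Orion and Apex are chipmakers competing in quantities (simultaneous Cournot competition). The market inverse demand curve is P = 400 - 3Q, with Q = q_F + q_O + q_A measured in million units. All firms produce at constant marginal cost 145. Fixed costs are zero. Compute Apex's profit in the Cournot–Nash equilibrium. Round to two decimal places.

Each firm earns π_i = (400 - 3Q)q_i - 145q_i.
Setting ∂π_i/∂q_i = 0 with rivals' quantities fixed: 255 - 6q_i - 3·Σ_{j≠i} q_j = 0.
By symmetry each firm produces the same amount; substituting Σ_{j≠i} q_j = 2q_i yields q_i = 255/12 = 85/4.
Price P = 400 - 3·(255/4) = 835/4.
Apex's profit: (835/4 - 145)·(85/4) = 1354.6875.

1354.69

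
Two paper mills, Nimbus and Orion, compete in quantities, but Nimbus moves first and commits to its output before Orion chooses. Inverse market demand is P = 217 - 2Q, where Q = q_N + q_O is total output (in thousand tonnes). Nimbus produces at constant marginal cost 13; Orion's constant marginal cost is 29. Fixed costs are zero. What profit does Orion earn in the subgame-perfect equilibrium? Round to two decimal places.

760.50

Solve by backward induction. Given q_N, the follower Orion maximises π_O = (217 - 2q_N - 2q_O)q_O - 29q_O.
Setting the follower's marginal profit to zero, 188 - 2q_N - 4q_O = 0, i.e. q_O = (188 - 2q_N)/4.
The leader anticipates this reaction. Substituting into P = 217 - 2Q gives P = 123 - q_N, so π_N = (123 - q_N)q_N - 13q_N.
The leader's first-order condition 110 - 2q_N = 0 yields q_N = 55.
Then q_O = (188 - 2·55)/4 = 39/2.
Price P = 217 - 2·(149/2) = 68.
Orion's profit: (68 - 29)·(39/2) = 1521/2.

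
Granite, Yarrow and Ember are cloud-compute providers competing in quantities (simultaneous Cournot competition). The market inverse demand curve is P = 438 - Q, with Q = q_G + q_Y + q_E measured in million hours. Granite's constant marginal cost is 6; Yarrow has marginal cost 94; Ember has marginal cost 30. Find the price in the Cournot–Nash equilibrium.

Granite's profit: π_G = (438 - Q)q_G - (6q_G). Setting ∂π_G/∂q_G = 0: 432 - 2q_G - (q_Y + q_E) = 0.
Yarrow's profit: π_Y = (438 - Q)q_Y - (94q_Y). Setting ∂π_Y/∂q_Y = 0: 344 - 2q_Y - (q_G + q_E) = 0.
Ember's first-order condition: 408 - 2q_E - (q_G + q_Y) = 0.
Adding the 3 first-order conditions: 1184 − 4Q = 0, so Q = 296.
Back-substituting: q_G = (432 − 296) = 136, q_Y = (344 − 296) = 48, q_E = (408 − 296) = 112.
Total output Q = 296, so price P = 438 - 296 = 142.

142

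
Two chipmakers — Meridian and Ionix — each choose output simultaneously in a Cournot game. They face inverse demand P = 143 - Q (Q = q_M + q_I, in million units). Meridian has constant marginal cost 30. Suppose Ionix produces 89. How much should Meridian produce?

With the rival's output fixed at 89, Meridian's profit is π_M = (143 - 89 - q_M)q_M - (30q_M) = (54 - q_M)q_M - (30q_M).
∂π_M/∂q_M = 24 - 2q_M = 0, so q_M = 12.

12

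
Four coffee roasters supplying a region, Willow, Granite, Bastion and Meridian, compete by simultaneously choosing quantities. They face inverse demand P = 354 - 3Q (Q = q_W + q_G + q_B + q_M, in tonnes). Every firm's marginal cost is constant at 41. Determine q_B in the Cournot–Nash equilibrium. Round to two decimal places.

A representative firm's profit is π_i = q_i(354 - 3Q) - 41q_i.
First-order condition (treating rivals' output as given): 313 - 6q_i - 3·Σ_{j≠i} q_j = 0.
By symmetry each firm produces the same amount; substituting Σ_{j≠i} q_j = 3q_i yields q_i = 313/15.

20.87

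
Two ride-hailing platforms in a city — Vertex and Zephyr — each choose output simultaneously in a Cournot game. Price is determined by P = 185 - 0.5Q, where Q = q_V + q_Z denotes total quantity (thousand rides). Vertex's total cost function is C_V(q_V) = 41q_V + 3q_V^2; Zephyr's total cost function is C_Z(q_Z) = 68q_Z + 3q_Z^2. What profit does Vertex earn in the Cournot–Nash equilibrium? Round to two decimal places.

Vertex's profit: π_V = (185 - 0.5Q)q_V - (41q_V + 3q_V²). Setting ∂π_V/∂q_V = 0: 144 - 7q_V - (1/2)(q_Z) = 0.
Zephyr's first-order condition: 117 - 7q_Z - (1/2)(q_V) = 0.
Rearranging gives the reaction functions q_V = (144 - (1/2)q_Z)/7 and q_Z = (117 - (1/2)q_V)/7.
Substituting one into the other gives q_V = 1266/65 and q_Z = 996/65.
Price P = 185 - (1/2)·(174/5) = 838/5.
Vertex's profit: (838/5)·(1266/65) - 41·(1266/65) - 3(1266/65)² = 1327.7269.

1327.73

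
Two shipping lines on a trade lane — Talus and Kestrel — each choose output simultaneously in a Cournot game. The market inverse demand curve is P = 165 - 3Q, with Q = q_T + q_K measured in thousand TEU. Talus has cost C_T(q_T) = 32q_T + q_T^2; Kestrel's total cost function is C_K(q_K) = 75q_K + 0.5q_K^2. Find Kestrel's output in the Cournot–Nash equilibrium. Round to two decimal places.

Talus's profit: π_T = (165 - 3Q)q_T - (32q_T + q_T²). Setting ∂π_T/∂q_T = 0: 133 - 8q_T - 3(q_K) = 0.
Kestrel's first-order condition: 90 - 7q_K - 3(q_T) = 0.
Best responses: q_T = (133 - 3q_K)/8, q_K = (90 - 3q_T)/7.
Substituting one into the other gives q_T = 661/47 and q_K = 321/47.

6.83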